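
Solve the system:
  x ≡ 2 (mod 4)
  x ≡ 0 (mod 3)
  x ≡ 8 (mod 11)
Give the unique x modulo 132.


Moduli 4, 3, 11 are pairwise coprime; by CRT there is a unique solution modulo M = 4 · 3 · 11 = 132.
Solve pairwise, accumulating the modulus:
  Start with x ≡ 2 (mod 4).
  Combine with x ≡ 0 (mod 3): since gcd(4, 3) = 1, we get a unique residue mod 12.
    Write x = 2 + 4·t and substitute into x ≡ 0 (mod 3): 4·t ≡ 0 − 2 = -2 (mod 3).
    Reduce coefficients mod 3: 1·t ≡ 1 (mod 3).
    So t ≡ 1 (mod 3).
    Then x = 2 + 4·1 = 6, valid modulo lcm(4, 3) = 12: x ≡ 6 (mod 12).
  Combine with x ≡ 8 (mod 11): since gcd(12, 11) = 1, we get a unique residue mod 132.
    Write x = 6 + 12·t and substitute into x ≡ 8 (mod 11): 12·t ≡ 8 − 6 = 2 (mod 11).
    Reduce coefficients mod 11: 1·t ≡ 2 (mod 11).
    So t ≡ 2 (mod 11).
    Then x = 6 + 12·2 = 30, valid modulo lcm(12, 11) = 132: x ≡ 30 (mod 132).
Verify: 30 mod 4 = 2 ✓, 30 mod 3 = 0 ✓, 30 mod 11 = 8 ✓.

x ≡ 30 (mod 132).


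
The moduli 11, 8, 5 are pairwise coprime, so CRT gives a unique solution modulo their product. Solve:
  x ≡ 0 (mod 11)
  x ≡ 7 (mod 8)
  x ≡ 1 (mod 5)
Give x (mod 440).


Moduli 11, 8, 5 are pairwise coprime; by CRT there is a unique solution modulo M = 11 · 8 · 5 = 440.
Solve pairwise, accumulating the modulus:
  Start with x ≡ 0 (mod 11).
  Combine with x ≡ 7 (mod 8): since gcd(11, 8) = 1, we get a unique residue mod 88.
    Write x = 0 + 11·t and substitute into x ≡ 7 (mod 8): 11·t ≡ 7 − 0 = 7 (mod 8).
    Reduce coefficients mod 8: 3·t ≡ 7 (mod 8).
    The inverse of 3 mod 8 is 3 (since 3·3 = 9 = 1·8 + 1), so t ≡ 3·7 = 21 ≡ 5 (mod 8).
    Then x = 0 + 11·5 = 55, valid modulo lcm(11, 8) = 88: x ≡ 55 (mod 88).
  Combine with x ≡ 1 (mod 5): since gcd(88, 5) = 1, we get a unique residue mod 440.
    Write x = 55 + 88·t and substitute into x ≡ 1 (mod 5): 88·t ≡ 1 − 55 = -54 (mod 5).
    Reduce coefficients mod 5: 3·t ≡ 1 (mod 5).
    The inverse of 3 mod 5 is 2 (since 3·2 = 6 = 1·5 + 1), so t ≡ 2·1 = 2 ≡ 2 (mod 5).
    Then x = 55 + 88·2 = 231, valid modulo lcm(88, 5) = 440: x ≡ 231 (mod 440).
Verify: 231 mod 11 = 0 ✓, 231 mod 8 = 7 ✓, 231 mod 5 = 1 ✓.

x ≡ 231 (mod 440).


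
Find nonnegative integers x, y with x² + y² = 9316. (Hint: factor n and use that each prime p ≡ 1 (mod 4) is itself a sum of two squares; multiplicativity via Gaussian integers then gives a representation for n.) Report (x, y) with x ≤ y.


Step 1: Factor n = 9316 = 2^2 · 17 · 137.
Step 2: Check the mod-4 condition on each prime factor: 2 = 2 (special); 17 ≡ 1 (mod 4), exponent 1; 137 ≡ 1 (mod 4), exponent 1.
All primes ≡ 3 (mod 4) appear to even exponent (or don't appear), so by the two-squares theorem n IS expressible as a sum of two squares.
Step 3: Build a representation. Group n = k² · m with k = 2 and m = 17 · 137 = 2329 (a product of primes ≡ 1 (mod 4)); a representation of m scales to one of n via (k·x)² + (k·y)² = k²(x² + y²). Each prime p ≡ 1 (mod 4) is itself a sum of two squares; find a² by testing p − a² for a perfect square:
  17: 17 − 1² = 16 = 4² ⇒ 17 = 1² + 4².
  137: 137 − 1² = 136, 137 − 2² = 133, 137 − 3² = 128, 137 − 4² = 121 = 11² ⇒ 137 = 4² + 11².
  Combine using the Brahmagupta–Fibonacci identity (a² + b²)(c² + d²) = (ac − bd)² + (ad + bc)² = (ac + bd)² + (ad − bc)²:
  17 · 137 = 2329: from (1² + 4²)(4² + 11²), take (1·4 − 4·11, 1·11 + 4·4) = (4 − 44, 11 + 16) = (-40, 27); dropping signs (only squares matter) gives (40, 27); check 40² + 27² = 1600 + 729 = 2329 ✓.
  Scale by k = 2: (2·40, 2·27) = (80, 54).
Step 4: Order so x ≤ y and verify: 54² + 80² = 2916 + 6400 = 9316 = n. ✓

n = 9316 = 54² + 80² (one valid representation with x ≤ y).


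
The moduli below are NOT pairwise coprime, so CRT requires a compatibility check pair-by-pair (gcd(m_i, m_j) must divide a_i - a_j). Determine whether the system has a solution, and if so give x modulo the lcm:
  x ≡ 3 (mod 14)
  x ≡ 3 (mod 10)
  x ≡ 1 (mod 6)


Moduli 14, 10, 6 are not pairwise coprime, so CRT works modulo lcm(m_i) when all pairwise compatibility conditions hold.
Pairwise compatibility: gcd(m_i, m_j) must divide a_i - a_j for every pair.
Merge one congruence at a time:
  Start: x ≡ 3 (mod 14).
  Combine with x ≡ 3 (mod 10): gcd(14, 10) = 2; 3 - 3 = 0, which IS divisible by 2, so compatible.
    Write x = 3 + 14·t and substitute into x ≡ 3 (mod 10): 14·t ≡ 3 − 3 = 0 (mod 10).
    Divide the congruence (and modulus) by g = 2: 7·t ≡ 0 (mod 5).
    Reduce coefficients mod 5: 2·t ≡ 0 (mod 5).
    The inverse of 2 mod 5 is 3 (since 2·3 = 6 = 1·5 + 1), so t ≡ 3·0 = 0 ≡ 0 (mod 5).
    Then x = 3 + 14·0 = 3, valid modulo lcm(14, 10) = 70: x ≡ 3 (mod 70).
  Combine with x ≡ 1 (mod 6): gcd(70, 6) = 2; 1 - 3 = -2, which IS divisible by 2, so compatible.
    Write x = 3 + 70·t and substitute into x ≡ 1 (mod 6): 70·t ≡ 1 − 3 = -2 (mod 6).
    Divide the congruence (and modulus) by g = 2: 35·t ≡ -1 (mod 3).
    Reduce coefficients mod 3: 2·t ≡ 2 (mod 3).
    The inverse of 2 mod 3 is 2 (since 2·2 = 4 = 1·3 + 1), so t ≡ 2·2 = 4 ≡ 1 (mod 3).
    Then x = 3 + 70·1 = 73, valid modulo lcm(70, 6) = 210: x ≡ 73 (mod 210).
Verify: 73 mod 14 = 3, 73 mod 10 = 3, 73 mod 6 = 1.

x ≡ 73 (mod 210).


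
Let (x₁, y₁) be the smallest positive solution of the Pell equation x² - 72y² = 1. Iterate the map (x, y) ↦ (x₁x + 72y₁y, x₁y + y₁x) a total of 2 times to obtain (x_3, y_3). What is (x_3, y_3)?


Step 1: Find the fundamental solution (x₁, y₁) of x² - 72y² = 1.
  Expand √72 as a continued fraction. a₀ = ⌊√72⌋ = 8; iterate m_{k+1} = d_k·a_k − m_k, d_{k+1} = (72 − m_{k+1}²)/d_k, a_{k+1} = ⌊(a₀ + m_{k+1})/d_{k+1}⌋ (starting m₀ = 0, d₀ = 1), with convergents p_k = a_k·p_{k-1} + p_{k-2}, q_k = a_k·q_{k-1} + q_{k-2} (p₋₁ = 1, q₋₁ = 0):
  k = 0: a₀ = 8; p₀/q₀ = 8/1; p₀² − 72·q₀² = 64 − 72 = -8.
  k = 1: m = 8, d = 8, a = ⌊(8 + 8)/8⌋ = 2; p/q = (2·8 + 1)/(2·1 + 0) = 17/2; p² − 72·q² = 289 − 288 = 1.
  The first convergent with p² − 72·q² = 1 gives the fundamental solution (x₁, y₁) = (17, 2).
Step 2: Apply the recurrence (x_{n+1}, y_{n+1}) = (x₁x_n + 72y₁y_n, x₁y_n + y₁x_n) repeatedly.
  From (x_1, y_1) = (17, 2): x_2 = 17·17 + 72·2·2 = 577; y_2 = 17·2 + 2·17 = 68.
  From (x_2, y_2) = (577, 68): x_3 = 17·577 + 72·2·68 = 19601; y_3 = 17·68 + 2·577 = 2310.
Step 3: Verify x_3² - 72·y_3² = 384199201 - 384199200 = 1 (should be 1). ✓

(x_1, y_1) = (17, 2); (x_3, y_3) = (19601, 2310).


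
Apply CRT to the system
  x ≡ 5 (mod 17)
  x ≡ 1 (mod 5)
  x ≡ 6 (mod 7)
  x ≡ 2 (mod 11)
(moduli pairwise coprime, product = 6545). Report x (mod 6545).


Product of moduli M = 17 · 5 · 7 · 11 = 6545.
Merge one congruence at a time:
  Start: x ≡ 5 (mod 17).
  Combine with x ≡ 1 (mod 5); new modulus lcm = 85.
    Write x = 5 + 17·t and substitute into x ≡ 1 (mod 5): 17·t ≡ 1 − 5 = -4 (mod 5).
    Reduce coefficients mod 5: 2·t ≡ 1 (mod 5).
    The inverse of 2 mod 5 is 3 (since 2·3 = 6 = 1·5 + 1), so t ≡ 3·1 = 3 ≡ 3 (mod 5).
    Then x = 5 + 17·3 = 56, valid modulo lcm(17, 5) = 85: x ≡ 56 (mod 85).
  Combine with x ≡ 6 (mod 7); new modulus lcm = 595.
    Write x = 56 + 85·t and substitute into x ≡ 6 (mod 7): 85·t ≡ 6 − 56 = -50 (mod 7).
    Reduce coefficients mod 7: 1·t ≡ 6 (mod 7).
    So t ≡ 6 (mod 7).
    Then x = 56 + 85·6 = 566, valid modulo lcm(85, 7) = 595: x ≡ 566 (mod 595).
  Combine with x ≡ 2 (mod 11); new modulus lcm = 6545.
    Write x = 566 + 595·t and substitute into x ≡ 2 (mod 11): 595·t ≡ 2 − 566 = -564 (mod 11).
    Reduce coefficients mod 11: 1·t ≡ 8 (mod 11).
    So t ≡ 8 (mod 11).
    Then x = 566 + 595·8 = 5326, valid modulo lcm(595, 11) = 6545: x ≡ 5326 (mod 6545).
Verify against each original: 5326 mod 17 = 5, 5326 mod 5 = 1, 5326 mod 7 = 6, 5326 mod 11 = 2.

x ≡ 5326 (mod 6545).


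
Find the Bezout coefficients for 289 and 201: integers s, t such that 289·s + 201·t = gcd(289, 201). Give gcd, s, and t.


Euclidean algorithm on (289, 201) — divide until remainder is 0:
  289 = 1 · 201 + 88
  201 = 2 · 88 + 25
  88 = 3 · 25 + 13
  25 = 1 · 13 + 12
  13 = 1 · 12 + 1
  12 = 12 · 1 + 0
gcd(289, 201) = 1.
Track Bezout coefficients alongside the remainders: start with r₀ = 289 = a·1 + b·0 (s = 1, t = 0) and r₁ = 201 = a·0 + b·1 (s = 0, t = 1); each new remainder r_{k+1} = r_{k-1} − q_k·r_k inherits s_{k+1} = s_{k-1} − q_k·s_k, t_{k+1} = t_{k-1} − q_k·t_k, so r_k = a·s_k + b·t_k at every step:
  q = 1: r = 88, s = 1 − 1·0 = 1, t = 0 − 1·1 = -1  (check: 289·1 + 201·(-1) = 88)
  q = 2: r = 25, s = 0 − 2·1 = -2, t = 1 − 2·(-1) = 3  (check: 289·(-2) + 201·3 = 25)
  q = 3: r = 13, s = 1 − 3·(-2) = 7, t = -1 − 3·3 = -10  (check: 289·7 + 201·(-10) = 13)
  q = 1: r = 12, s = -2 − 1·7 = -9, t = 3 − 1·(-10) = 13  (check: 289·(-9) + 201·13 = 12)
  q = 1: r = 1, s = 7 − 1·(-9) = 16, t = -10 − 1·13 = -23  (check: 289·16 + 201·(-23) = 1)
The row with r = 1 (the gcd) gives the Bezout coefficients s = 16, t = -23.
Result: 289 · (16) + 201 · (-23) = 1.

gcd(289, 201) = 1; s = 16, t = -23 (check: 289·16 + 201·(-23) = 1).


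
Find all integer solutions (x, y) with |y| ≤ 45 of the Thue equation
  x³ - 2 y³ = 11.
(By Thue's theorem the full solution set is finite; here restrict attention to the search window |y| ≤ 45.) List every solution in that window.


The equation is x³ - 2y³ = 11. For fixed y, x³ = 2·y³ + 11, so a solution requires the RHS to be a perfect cube.
Strategy: iterate y from -45 to 45, compute RHS = 2·y³ + 11, and check whether it is a (positive or negative) perfect cube.
Check small values of y:
  y = 0: RHS = 11 is not a perfect cube.
  y = 1: RHS = 13 is not a perfect cube.
  y = -1: RHS = 9 is not a perfect cube.
  y = 2: RHS = 27 = (3)³ ⇒ x = 3 works.
  y = -2: RHS = -5 is not a perfect cube.
  y = 3: RHS = 65 is not a perfect cube.
  y = -3: RHS = -43 is not a perfect cube.
Continuing the search up to |y| = 45 finds no further solutions beyond those listed.
Collected solutions: (3, 2).

Solutions (with |y| ≤ 45): (3, 2).


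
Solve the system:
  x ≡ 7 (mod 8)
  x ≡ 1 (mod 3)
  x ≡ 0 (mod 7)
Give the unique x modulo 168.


Moduli 8, 3, 7 are pairwise coprime; by CRT there is a unique solution modulo M = 8 · 3 · 7 = 168.
Solve pairwise, accumulating the modulus:
  Start with x ≡ 7 (mod 8).
  Combine with x ≡ 1 (mod 3): since gcd(8, 3) = 1, we get a unique residue mod 24.
    Write x = 7 + 8·t and substitute into x ≡ 1 (mod 3): 8·t ≡ 1 − 7 = -6 (mod 3).
    Reduce coefficients mod 3: 2·t ≡ 0 (mod 3).
    The inverse of 2 mod 3 is 2 (since 2·2 = 4 = 1·3 + 1), so t ≡ 2·0 = 0 ≡ 0 (mod 3).
    Then x = 7 + 8·0 = 7, valid modulo lcm(8, 3) = 24: x ≡ 7 (mod 24).
  Combine with x ≡ 0 (mod 7): since gcd(24, 7) = 1, we get a unique residue mod 168.
    Write x = 7 + 24·t and substitute into x ≡ 0 (mod 7): 24·t ≡ 0 − 7 = -7 (mod 7).
    Reduce coefficients mod 7: 3·t ≡ 0 (mod 7).
    The inverse of 3 mod 7 is 5 (since 3·5 = 15 = 2·7 + 1), so t ≡ 5·0 = 0 ≡ 0 (mod 7).
    Then x = 7 + 24·0 = 7, valid modulo lcm(24, 7) = 168: x ≡ 7 (mod 168).
Verify: 7 mod 8 = 7 ✓, 7 mod 3 = 1 ✓, 7 mod 7 = 0 ✓.

x ≡ 7 (mod 168).


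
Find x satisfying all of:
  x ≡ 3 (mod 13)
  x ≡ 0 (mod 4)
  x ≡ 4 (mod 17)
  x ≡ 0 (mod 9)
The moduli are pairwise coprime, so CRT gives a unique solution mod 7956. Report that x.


Product of moduli M = 13 · 4 · 17 · 9 = 7956.
Merge one congruence at a time:
  Start: x ≡ 3 (mod 13).
  Combine with x ≡ 0 (mod 4); new modulus lcm = 52.
    Write x = 3 + 13·t and substitute into x ≡ 0 (mod 4): 13·t ≡ 0 − 3 = -3 (mod 4).
    Reduce coefficients mod 4: 1·t ≡ 1 (mod 4).
    So t ≡ 1 (mod 4).
    Then x = 3 + 13·1 = 16, valid modulo lcm(13, 4) = 52: x ≡ 16 (mod 52).
  Combine with x ≡ 4 (mod 17); new modulus lcm = 884.
    Write x = 16 + 52·t and substitute into x ≡ 4 (mod 17): 52·t ≡ 4 − 16 = -12 (mod 17).
    Reduce coefficients mod 17: 1·t ≡ 5 (mod 17).
    So t ≡ 5 (mod 17).
    Then x = 16 + 52·5 = 276, valid modulo lcm(52, 17) = 884: x ≡ 276 (mod 884).
  Combine with x ≡ 0 (mod 9); new modulus lcm = 7956.
    Write x = 276 + 884·t and substitute into x ≡ 0 (mod 9): 884·t ≡ 0 − 276 = -276 (mod 9).
    Reduce coefficients mod 9: 2·t ≡ 3 (mod 9).
    The inverse of 2 mod 9 is 5 (since 2·5 = 10 = 1·9 + 1), so t ≡ 5·3 = 15 ≡ 6 (mod 9).
    Then x = 276 + 884·6 = 5580, valid modulo lcm(884, 9) = 7956: x ≡ 5580 (mod 7956).
Verify against each original: 5580 mod 13 = 3, 5580 mod 4 = 0, 5580 mod 17 = 4, 5580 mod 9 = 0.

x ≡ 5580 (mod 7956).


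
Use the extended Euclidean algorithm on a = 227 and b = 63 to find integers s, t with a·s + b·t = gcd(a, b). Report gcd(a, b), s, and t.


Euclidean algorithm on (227, 63) — divide until remainder is 0:
  227 = 3 · 63 + 38
  63 = 1 · 38 + 25
  38 = 1 · 25 + 13
  25 = 1 · 13 + 12
  13 = 1 · 12 + 1
  12 = 12 · 1 + 0
gcd(227, 63) = 1.
Track Bezout coefficients alongside the remainders: start with r₀ = 227 = a·1 + b·0 (s = 1, t = 0) and r₁ = 63 = a·0 + b·1 (s = 0, t = 1); each new remainder r_{k+1} = r_{k-1} − q_k·r_k inherits s_{k+1} = s_{k-1} − q_k·s_k, t_{k+1} = t_{k-1} − q_k·t_k, so r_k = a·s_k + b·t_k at every step:
  q = 3: r = 38, s = 1 − 3·0 = 1, t = 0 − 3·1 = -3  (check: 227·1 + 63·(-3) = 38)
  q = 1: r = 25, s = 0 − 1·1 = -1, t = 1 − 1·(-3) = 4  (check: 227·(-1) + 63·4 = 25)
  q = 1: r = 13, s = 1 − 1·(-1) = 2, t = -3 − 1·4 = -7  (check: 227·2 + 63·(-7) = 13)
  q = 1: r = 12, s = -1 − 1·2 = -3, t = 4 − 1·(-7) = 11  (check: 227·(-3) + 63·11 = 12)
  q = 1: r = 1, s = 2 − 1·(-3) = 5, t = -7 − 1·11 = -18  (check: 227·5 + 63·(-18) = 1)
The row with r = 1 (the gcd) gives the Bezout coefficients s = 5, t = -18.
Result: 227 · (5) + 63 · (-18) = 1.

gcd(227, 63) = 1; s = 5, t = -18 (check: 227·5 + 63·(-18) = 1).


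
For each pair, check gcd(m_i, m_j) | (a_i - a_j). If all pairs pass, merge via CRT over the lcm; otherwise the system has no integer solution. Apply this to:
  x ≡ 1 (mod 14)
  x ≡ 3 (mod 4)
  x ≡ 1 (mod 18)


Moduli 14, 4, 18 are not pairwise coprime, so CRT works modulo lcm(m_i) when all pairwise compatibility conditions hold.
Pairwise compatibility: gcd(m_i, m_j) must divide a_i - a_j for every pair.
Merge one congruence at a time:
  Start: x ≡ 1 (mod 14).
  Combine with x ≡ 3 (mod 4): gcd(14, 4) = 2; 3 - 1 = 2, which IS divisible by 2, so compatible.
    Write x = 1 + 14·t and substitute into x ≡ 3 (mod 4): 14·t ≡ 3 − 1 = 2 (mod 4).
    Divide the congruence (and modulus) by g = 2: 7·t ≡ 1 (mod 2).
    Reduce coefficients mod 2: 1·t ≡ 1 (mod 2).
    So t ≡ 1 (mod 2).
    Then x = 1 + 14·1 = 15, valid modulo lcm(14, 4) = 28: x ≡ 15 (mod 28).
  Combine with x ≡ 1 (mod 18): gcd(28, 18) = 2; 1 - 15 = -14, which IS divisible by 2, so compatible.
    Write x = 15 + 28·t and substitute into x ≡ 1 (mod 18): 28·t ≡ 1 − 15 = -14 (mod 18).
    Divide the congruence (and modulus) by g = 2: 14·t ≡ -7 (mod 9).
    Reduce coefficients mod 9: 5·t ≡ 2 (mod 9).
    The inverse of 5 mod 9 is 2 (since 5·2 = 10 = 1·9 + 1), so t ≡ 2·2 = 4 ≡ 4 (mod 9).
    Then x = 15 + 28·4 = 127, valid modulo lcm(28, 18) = 252: x ≡ 127 (mod 252).
Verify: 127 mod 14 = 1, 127 mod 4 = 3, 127 mod 18 = 1.

x ≡ 127 (mod 252).


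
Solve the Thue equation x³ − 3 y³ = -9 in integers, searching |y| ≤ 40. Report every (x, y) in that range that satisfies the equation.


The equation is x³ - 3y³ = -9. For fixed y, x³ = 3·y³ − 9, so a solution requires the RHS to be a perfect cube.
Strategy: iterate y from -40 to 40, compute RHS = 3·y³ − 9, and check whether it is a (positive or negative) perfect cube.
Check small values of y:
  y = 0: RHS = -9 is not a perfect cube.
  y = 1: RHS = -6 is not a perfect cube.
  y = -1: RHS = -12 is not a perfect cube.
  y = 2: RHS = 15 is not a perfect cube.
  y = -2: RHS = -33 is not a perfect cube.
  y = 3: RHS = 72 is not a perfect cube.
  y = -3: RHS = -90 is not a perfect cube.
Continuing the search up to |y| = 40 finds no solutions either.
No (x, y) in the scanned range satisfies the equation.

No integer solutions with |y| ≤ 40.


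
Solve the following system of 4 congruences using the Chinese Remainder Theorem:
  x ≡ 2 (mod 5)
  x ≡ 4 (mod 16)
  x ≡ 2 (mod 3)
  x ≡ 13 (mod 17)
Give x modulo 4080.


Product of moduli M = 5 · 16 · 3 · 17 = 4080.
Merge one congruence at a time:
  Start: x ≡ 2 (mod 5).
  Combine with x ≡ 4 (mod 16); new modulus lcm = 80.
    Write x = 2 + 5·t and substitute into x ≡ 4 (mod 16): 5·t ≡ 4 − 2 = 2 (mod 16).
    The inverse of 5 mod 16 is 13 (since 5·13 = 65 = 4·16 + 1), so t ≡ 13·2 = 26 ≡ 10 (mod 16).
    Then x = 2 + 5·10 = 52, valid modulo lcm(5, 16) = 80: x ≡ 52 (mod 80).
  Combine with x ≡ 2 (mod 3); new modulus lcm = 240.
    Write x = 52 + 80·t and substitute into x ≡ 2 (mod 3): 80·t ≡ 2 − 52 = -50 (mod 3).
    Reduce coefficients mod 3: 2·t ≡ 1 (mod 3).
    The inverse of 2 mod 3 is 2 (since 2·2 = 4 = 1·3 + 1), so t ≡ 2·1 = 2 ≡ 2 (mod 3).
    Then x = 52 + 80·2 = 212, valid modulo lcm(80, 3) = 240: x ≡ 212 (mod 240).
  Combine with x ≡ 13 (mod 17); new modulus lcm = 4080.
    Write x = 212 + 240·t and substitute into x ≡ 13 (mod 17): 240·t ≡ 13 − 212 = -199 (mod 17).
    Reduce coefficients mod 17: 2·t ≡ 5 (mod 17).
    The inverse of 2 mod 17 is 9 (since 2·9 = 18 = 1·17 + 1), so t ≡ 9·5 = 45 ≡ 11 (mod 17).
    Then x = 212 + 240·11 = 2852, valid modulo lcm(240, 17) = 4080: x ≡ 2852 (mod 4080).
Verify against each original: 2852 mod 5 = 2, 2852 mod 16 = 4, 2852 mod 3 = 2, 2852 mod 17 = 13.

x ≡ 2852 (mod 4080).


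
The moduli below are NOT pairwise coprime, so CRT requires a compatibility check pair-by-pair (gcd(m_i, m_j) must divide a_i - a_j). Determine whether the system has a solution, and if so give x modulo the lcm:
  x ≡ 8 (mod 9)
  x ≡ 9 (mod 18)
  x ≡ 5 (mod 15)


Moduli 9, 18, 15 are not pairwise coprime, so CRT works modulo lcm(m_i) when all pairwise compatibility conditions hold.
Pairwise compatibility: gcd(m_i, m_j) must divide a_i - a_j for every pair.
Merge one congruence at a time:
  Start: x ≡ 8 (mod 9).
  Combine with x ≡ 9 (mod 18): gcd(9, 18) = 9, and 9 - 8 = 1 is NOT divisible by 9.
    ⇒ system is inconsistent (no integer solution).

No solution (the system is inconsistent).


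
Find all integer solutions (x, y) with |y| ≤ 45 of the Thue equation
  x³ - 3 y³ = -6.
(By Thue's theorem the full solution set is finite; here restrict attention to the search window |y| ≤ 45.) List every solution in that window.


The equation is x³ - 3y³ = -6. For fixed y, x³ = 3·y³ − 6, so a solution requires the RHS to be a perfect cube.
Strategy: iterate y from -45 to 45, compute RHS = 3·y³ − 6, and check whether it is a (positive or negative) perfect cube.
Check small values of y:
  y = 0: RHS = -6 is not a perfect cube.
  y = 1: RHS = -3 is not a perfect cube.
  y = -1: RHS = -9 is not a perfect cube.
  y = 2: RHS = 18 is not a perfect cube.
  y = -2: RHS = -30 is not a perfect cube.
  y = 3: RHS = 75 is not a perfect cube.
  y = -3: RHS = -87 is not a perfect cube.
Continuing the search up to |y| = 45 finds no solutions either.
No (x, y) in the scanned range satisfies the equation.

No integer solutions with |y| ≤ 45.


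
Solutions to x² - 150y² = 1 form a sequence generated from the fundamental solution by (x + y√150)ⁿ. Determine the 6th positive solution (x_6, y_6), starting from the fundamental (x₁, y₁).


Step 1: Find the fundamental solution (x₁, y₁) of x² - 150y² = 1.
  Expand √150 as a continued fraction. a₀ = ⌊√150⌋ = 12; iterate m_{k+1} = d_k·a_k − m_k, d_{k+1} = (150 − m_{k+1}²)/d_k, a_{k+1} = ⌊(a₀ + m_{k+1})/d_{k+1}⌋ (starting m₀ = 0, d₀ = 1), with convergents p_k = a_k·p_{k-1} + p_{k-2}, q_k = a_k·q_{k-1} + q_{k-2} (p₋₁ = 1, q₋₁ = 0):
  k = 0: a₀ = 12; p₀/q₀ = 12/1; p₀² − 150·q₀² = 144 − 150 = -6.
  k = 1: m = 12, d = 6, a = ⌊(12 + 12)/6⌋ = 4; p/q = (4·12 + 1)/(4·1 + 0) = 49/4; p² − 150·q² = 2401 − 2400 = 1.
  The first convergent with p² − 150·q² = 1 gives the fundamental solution (x₁, y₁) = (49, 4).
Step 2: Apply the recurrence (x_{n+1}, y_{n+1}) = (x₁x_n + 150y₁y_n, x₁y_n + y₁x_n) repeatedly.
  From (x_1, y_1) = (49, 4): x_2 = 49·49 + 150·4·4 = 4801; y_2 = 49·4 + 4·49 = 392.
  From (x_2, y_2) = (4801, 392): x_3 = 49·4801 + 150·4·392 = 470449; y_3 = 49·392 + 4·4801 = 38412.
  From (x_3, y_3) = (470449, 38412): x_4 = 49·470449 + 150·4·38412 = 46099201; y_4 = 49·38412 + 4·470449 = 3763984.
  From (x_4, y_4) = (46099201, 3763984): x_5 = 49·46099201 + 150·4·3763984 = 4517251249; y_5 = 49·3763984 + 4·46099201 = 368832020.
  From (x_5, y_5) = (4517251249, 368832020): x_6 = 49·4517251249 + 150·4·368832020 = 442644523201; y_6 = 49·368832020 + 4·4517251249 = 36141773976.
Step 3: Verify x_6² - 150·y_6² = 195934173919840627286401 - 195934173919840627286400 = 1 (should be 1). ✓

(x_1, y_1) = (49, 4); (x_6, y_6) = (442644523201, 36141773976).


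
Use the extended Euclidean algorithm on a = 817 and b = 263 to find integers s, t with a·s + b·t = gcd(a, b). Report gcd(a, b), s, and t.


Euclidean algorithm on (817, 263) — divide until remainder is 0:
  817 = 3 · 263 + 28
  263 = 9 · 28 + 11
  28 = 2 · 11 + 6
  11 = 1 · 6 + 5
  6 = 1 · 5 + 1
  5 = 5 · 1 + 0
gcd(817, 263) = 1.
Track Bezout coefficients alongside the remainders: start with r₀ = 817 = a·1 + b·0 (s = 1, t = 0) and r₁ = 263 = a·0 + b·1 (s = 0, t = 1); each new remainder r_{k+1} = r_{k-1} − q_k·r_k inherits s_{k+1} = s_{k-1} − q_k·s_k, t_{k+1} = t_{k-1} − q_k·t_k, so r_k = a·s_k + b·t_k at every step:
  q = 3: r = 28, s = 1 − 3·0 = 1, t = 0 − 3·1 = -3  (check: 817·1 + 263·(-3) = 28)
  q = 9: r = 11, s = 0 − 9·1 = -9, t = 1 − 9·(-3) = 28  (check: 817·(-9) + 263·28 = 11)
  q = 2: r = 6, s = 1 − 2·(-9) = 19, t = -3 − 2·28 = -59  (check: 817·19 + 263·(-59) = 6)
  q = 1: r = 5, s = -9 − 1·19 = -28, t = 28 − 1·(-59) = 87  (check: 817·(-28) + 263·87 = 5)
  q = 1: r = 1, s = 19 − 1·(-28) = 47, t = -59 − 1·87 = -146  (check: 817·47 + 263·(-146) = 1)
The row with r = 1 (the gcd) gives the Bezout coefficients s = 47, t = -146.
Result: 817 · (47) + 263 · (-146) = 1.

gcd(817, 263) = 1; s = 47, t = -146 (check: 817·47 + 263·(-146) = 1).


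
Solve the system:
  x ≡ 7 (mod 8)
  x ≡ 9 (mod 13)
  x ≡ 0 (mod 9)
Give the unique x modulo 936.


Moduli 8, 13, 9 are pairwise coprime; by CRT there is a unique solution modulo M = 8 · 13 · 9 = 936.
Solve pairwise, accumulating the modulus:
  Start with x ≡ 7 (mod 8).
  Combine with x ≡ 9 (mod 13): since gcd(8, 13) = 1, we get a unique residue mod 104.
    Write x = 7 + 8·t and substitute into x ≡ 9 (mod 13): 8·t ≡ 9 − 7 = 2 (mod 13).
    The inverse of 8 mod 13 is 5 (since 8·5 = 40 = 3·13 + 1), so t ≡ 5·2 = 10 ≡ 10 (mod 13).
    Then x = 7 + 8·10 = 87, valid modulo lcm(8, 13) = 104: x ≡ 87 (mod 104).
  Combine with x ≡ 0 (mod 9): since gcd(104, 9) = 1, we get a unique residue mod 936.
    Write x = 87 + 104·t and substitute into x ≡ 0 (mod 9): 104·t ≡ 0 − 87 = -87 (mod 9).
    Reduce coefficients mod 9: 5·t ≡ 3 (mod 9).
    The inverse of 5 mod 9 is 2 (since 5·2 = 10 = 1·9 + 1), so t ≡ 2·3 = 6 ≡ 6 (mod 9).
    Then x = 87 + 104·6 = 711, valid modulo lcm(104, 9) = 936: x ≡ 711 (mod 936).
Verify: 711 mod 8 = 7 ✓, 711 mod 13 = 9 ✓, 711 mod 9 = 0 ✓.

x ≡ 711 (mod 936).


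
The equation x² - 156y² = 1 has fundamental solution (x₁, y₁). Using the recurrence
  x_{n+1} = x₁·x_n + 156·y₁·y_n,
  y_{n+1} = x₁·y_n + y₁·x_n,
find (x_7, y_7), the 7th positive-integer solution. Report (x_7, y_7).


Step 1: Find the fundamental solution (x₁, y₁) of x² - 156y² = 1.
  Expand √156 as a continued fraction. a₀ = ⌊√156⌋ = 12; iterate m_{k+1} = d_k·a_k − m_k, d_{k+1} = (156 − m_{k+1}²)/d_k, a_{k+1} = ⌊(a₀ + m_{k+1})/d_{k+1}⌋ (starting m₀ = 0, d₀ = 1), with convergents p_k = a_k·p_{k-1} + p_{k-2}, q_k = a_k·q_{k-1} + q_{k-2} (p₋₁ = 1, q₋₁ = 0):
  k = 0: a₀ = 12; p₀/q₀ = 12/1; p₀² − 156·q₀² = 144 − 156 = -12.
  k = 1: m = 12, d = 12, a = ⌊(12 + 12)/12⌋ = 2; p/q = (2·12 + 1)/(2·1 + 0) = 25/2; p² − 156·q² = 625 − 624 = 1.
  The first convergent with p² − 156·q² = 1 gives the fundamental solution (x₁, y₁) = (25, 2).
Step 2: Apply the recurrence (x_{n+1}, y_{n+1}) = (x₁x_n + 156y₁y_n, x₁y_n + y₁x_n) repeatedly.
  From (x_1, y_1) = (25, 2): x_2 = 25·25 + 156·2·2 = 1249; y_2 = 25·2 + 2·25 = 100.
  From (x_2, y_2) = (1249, 100): x_3 = 25·1249 + 156·2·100 = 62425; y_3 = 25·100 + 2·1249 = 4998.
  From (x_3, y_3) = (62425, 4998): x_4 = 25·62425 + 156·2·4998 = 3120001; y_4 = 25·4998 + 2·62425 = 249800.
  From (x_4, y_4) = (3120001, 249800): x_5 = 25·3120001 + 156·2·249800 = 155937625; y_5 = 25·249800 + 2·3120001 = 12485002.
  From (x_5, y_5) = (155937625, 12485002): x_6 = 25·155937625 + 156·2·12485002 = 7793761249; y_6 = 25·12485002 + 2·155937625 = 624000300.
  From (x_6, y_6) = (7793761249, 624000300): x_7 = 25·7793761249 + 156·2·624000300 = 389532124825; y_7 = 25·624000300 + 2·7793761249 = 31187529998.
Step 3: Verify x_7² - 156·y_7² = 151735276270679381280625 - 151735276270679381280624 = 1 (should be 1). ✓

(x_1, y_1) = (25, 2); (x_7, y_7) = (389532124825, 31187529998).


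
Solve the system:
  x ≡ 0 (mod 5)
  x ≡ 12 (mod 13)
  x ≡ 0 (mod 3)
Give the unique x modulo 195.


Moduli 5, 13, 3 are pairwise coprime; by CRT there is a unique solution modulo M = 5 · 13 · 3 = 195.
Solve pairwise, accumulating the modulus:
  Start with x ≡ 0 (mod 5).
  Combine with x ≡ 12 (mod 13): since gcd(5, 13) = 1, we get a unique residue mod 65.
    Write x = 0 + 5·t and substitute into x ≡ 12 (mod 13): 5·t ≡ 12 − 0 = 12 (mod 13).
    The inverse of 5 mod 13 is 8 (since 5·8 = 40 = 3·13 + 1), so t ≡ 8·12 = 96 ≡ 5 (mod 13).
    Then x = 0 + 5·5 = 25, valid modulo lcm(5, 13) = 65: x ≡ 25 (mod 65).
  Combine with x ≡ 0 (mod 3): since gcd(65, 3) = 1, we get a unique residue mod 195.
    Write x = 25 + 65·t and substitute into x ≡ 0 (mod 3): 65·t ≡ 0 − 25 = -25 (mod 3).
    Reduce coefficients mod 3: 2·t ≡ 2 (mod 3).
    The inverse of 2 mod 3 is 2 (since 2·2 = 4 = 1·3 + 1), so t ≡ 2·2 = 4 ≡ 1 (mod 3).
    Then x = 25 + 65·1 = 90, valid modulo lcm(65, 3) = 195: x ≡ 90 (mod 195).
Verify: 90 mod 5 = 0 ✓, 90 mod 13 = 12 ✓, 90 mod 3 = 0 ✓.

x ≡ 90 (mod 195).


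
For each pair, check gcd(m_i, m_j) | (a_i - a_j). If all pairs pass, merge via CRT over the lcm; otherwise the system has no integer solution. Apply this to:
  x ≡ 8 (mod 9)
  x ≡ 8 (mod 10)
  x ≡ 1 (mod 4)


Moduli 9, 10, 4 are not pairwise coprime, so CRT works modulo lcm(m_i) when all pairwise compatibility conditions hold.
Pairwise compatibility: gcd(m_i, m_j) must divide a_i - a_j for every pair.
Merge one congruence at a time:
  Start: x ≡ 8 (mod 9).
  Combine with x ≡ 8 (mod 10): gcd(9, 10) = 1; 8 - 8 = 0, which IS divisible by 1, so compatible.
    Write x = 8 + 9·t and substitute into x ≡ 8 (mod 10): 9·t ≡ 8 − 8 = 0 (mod 10).
    The inverse of 9 mod 10 is 9 (since 9·9 = 81 = 8·10 + 1), so t ≡ 9·0 = 0 ≡ 0 (mod 10).
    Then x = 8 + 9·0 = 8, valid modulo lcm(9, 10) = 90: x ≡ 8 (mod 90).
  Combine with x ≡ 1 (mod 4): gcd(90, 4) = 2, and 1 - 8 = -7 is NOT divisible by 2.
    ⇒ system is inconsistent (no integer solution).

No solution (the system is inconsistent).


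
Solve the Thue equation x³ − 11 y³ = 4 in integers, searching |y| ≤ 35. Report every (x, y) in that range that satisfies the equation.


The equation is x³ - 11y³ = 4. For fixed y, x³ = 11·y³ + 4, so a solution requires the RHS to be a perfect cube.
Strategy: iterate y from -35 to 35, compute RHS = 11·y³ + 4, and check whether it is a (positive or negative) perfect cube.
Check small values of y:
  y = 0: RHS = 4 is not a perfect cube.
  y = 1: RHS = 15 is not a perfect cube.
  y = -1: RHS = -7 is not a perfect cube.
  y = 2: RHS = 92 is not a perfect cube.
  y = -2: RHS = -84 is not a perfect cube.
  y = 3: RHS = 301 is not a perfect cube.
  y = -3: RHS = -293 is not a perfect cube.
Continuing the search up to |y| = 35 finds no solutions either.
No (x, y) in the scanned range satisfies the equation.

No integer solutions with |y| ≤ 35.


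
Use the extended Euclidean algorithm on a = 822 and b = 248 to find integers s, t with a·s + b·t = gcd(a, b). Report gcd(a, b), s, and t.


Euclidean algorithm on (822, 248) — divide until remainder is 0:
  822 = 3 · 248 + 78
  248 = 3 · 78 + 14
  78 = 5 · 14 + 8
  14 = 1 · 8 + 6
  8 = 1 · 6 + 2
  6 = 3 · 2 + 0
gcd(822, 248) = 2.
Track Bezout coefficients alongside the remainders: start with r₀ = 822 = a·1 + b·0 (s = 1, t = 0) and r₁ = 248 = a·0 + b·1 (s = 0, t = 1); each new remainder r_{k+1} = r_{k-1} − q_k·r_k inherits s_{k+1} = s_{k-1} − q_k·s_k, t_{k+1} = t_{k-1} − q_k·t_k, so r_k = a·s_k + b·t_k at every step:
  q = 3: r = 78, s = 1 − 3·0 = 1, t = 0 − 3·1 = -3  (check: 822·1 + 248·(-3) = 78)
  q = 3: r = 14, s = 0 − 3·1 = -3, t = 1 − 3·(-3) = 10  (check: 822·(-3) + 248·10 = 14)
  q = 5: r = 8, s = 1 − 5·(-3) = 16, t = -3 − 5·10 = -53  (check: 822·16 + 248·(-53) = 8)
  q = 1: r = 6, s = -3 − 1·16 = -19, t = 10 − 1·(-53) = 63  (check: 822·(-19) + 248·63 = 6)
  q = 1: r = 2, s = 16 − 1·(-19) = 35, t = -53 − 1·63 = -116  (check: 822·35 + 248·(-116) = 2)
The row with r = 2 (the gcd) gives the Bezout coefficients s = 35, t = -116.
Result: 822 · (35) + 248 · (-116) = 2.

gcd(822, 248) = 2; s = 35, t = -116 (check: 822·35 + 248·(-116) = 2).


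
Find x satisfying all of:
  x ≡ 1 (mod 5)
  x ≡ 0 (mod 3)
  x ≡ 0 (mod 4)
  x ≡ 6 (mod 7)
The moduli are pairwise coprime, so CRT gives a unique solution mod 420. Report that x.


Product of moduli M = 5 · 3 · 4 · 7 = 420.
Merge one congruence at a time:
  Start: x ≡ 1 (mod 5).
  Combine with x ≡ 0 (mod 3); new modulus lcm = 15.
    Write x = 1 + 5·t and substitute into x ≡ 0 (mod 3): 5·t ≡ 0 − 1 = -1 (mod 3).
    Reduce coefficients mod 3: 2·t ≡ 2 (mod 3).
    The inverse of 2 mod 3 is 2 (since 2·2 = 4 = 1·3 + 1), so t ≡ 2·2 = 4 ≡ 1 (mod 3).
    Then x = 1 + 5·1 = 6, valid modulo lcm(5, 3) = 15: x ≡ 6 (mod 15).
  Combine with x ≡ 0 (mod 4); new modulus lcm = 60.
    Write x = 6 + 15·t and substitute into x ≡ 0 (mod 4): 15·t ≡ 0 − 6 = -6 (mod 4).
    Reduce coefficients mod 4: 3·t ≡ 2 (mod 4).
    The inverse of 3 mod 4 is 3 (since 3·3 = 9 = 2·4 + 1), so t ≡ 3·2 = 6 ≡ 2 (mod 4).
    Then x = 6 + 15·2 = 36, valid modulo lcm(15, 4) = 60: x ≡ 36 (mod 60).
  Combine with x ≡ 6 (mod 7); new modulus lcm = 420.
    Write x = 36 + 60·t and substitute into x ≡ 6 (mod 7): 60·t ≡ 6 − 36 = -30 (mod 7).
    Reduce coefficients mod 7: 4·t ≡ 5 (mod 7).
    The inverse of 4 mod 7 is 2 (since 4·2 = 8 = 1·7 + 1), so t ≡ 2·5 = 10 ≡ 3 (mod 7).
    Then x = 36 + 60·3 = 216, valid modulo lcm(60, 7) = 420: x ≡ 216 (mod 420).
Verify against each original: 216 mod 5 = 1, 216 mod 3 = 0, 216 mod 4 = 0, 216 mod 7 = 6.

x ≡ 216 (mod 420).


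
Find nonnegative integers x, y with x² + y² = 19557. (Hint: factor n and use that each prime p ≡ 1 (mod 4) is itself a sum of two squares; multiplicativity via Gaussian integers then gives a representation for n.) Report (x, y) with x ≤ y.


Step 1: Factor n = 19557 = 3^2 · 41 · 53.
Step 2: Check the mod-4 condition on each prime factor: 3 ≡ 3 (mod 4), exponent 2 (must be even); 41 ≡ 1 (mod 4), exponent 1; 53 ≡ 1 (mod 4), exponent 1.
All primes ≡ 3 (mod 4) appear to even exponent (or don't appear), so by the two-squares theorem n IS expressible as a sum of two squares.
Step 3: Build a representation. Group n = k² · m with k = 3 and m = 41 · 53 = 2173 (a product of primes ≡ 1 (mod 4)); a representation of m scales to one of n via (k·x)² + (k·y)² = k²(x² + y²). Each prime p ≡ 1 (mod 4) is itself a sum of two squares; find a² by testing p − a² for a perfect square:
  41: 41 − 1² = 40, 41 − 2² = 37, 41 − 3² = 32, 41 − 4² = 25 = 5² ⇒ 41 = 4² + 5².
  53: 53 − 1² = 52, 53 − 2² = 49 = 7² ⇒ 53 = 2² + 7².
  Combine using the Brahmagupta–Fibonacci identity (a² + b²)(c² + d²) = (ac − bd)² + (ad + bc)² = (ac + bd)² + (ad − bc)²:
  41 · 53 = 2173: from (4² + 5²)(2² + 7²), take (4·2 − 5·7, 4·7 + 5·2) = (8 − 35, 28 + 10) = (-27, 38); dropping signs (only squares matter) gives (27, 38); check 27² + 38² = 729 + 1444 = 2173 ✓.
  Scale by k = 3: (3·27, 3·38) = (81, 114).
Step 4: Order so x ≤ y and verify: 81² + 114² = 6561 + 12996 = 19557 = n. ✓

n = 19557 = 81² + 114² (one valid representation with x ≤ y).


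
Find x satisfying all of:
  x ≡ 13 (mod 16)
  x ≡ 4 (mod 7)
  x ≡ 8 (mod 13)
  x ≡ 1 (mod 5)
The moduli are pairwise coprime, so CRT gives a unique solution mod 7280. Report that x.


Product of moduli M = 16 · 7 · 13 · 5 = 7280.
Merge one congruence at a time:
  Start: x ≡ 13 (mod 16).
  Combine with x ≡ 4 (mod 7); new modulus lcm = 112.
    Write x = 13 + 16·t and substitute into x ≡ 4 (mod 7): 16·t ≡ 4 − 13 = -9 (mod 7).
    Reduce coefficients mod 7: 2·t ≡ 5 (mod 7).
    The inverse of 2 mod 7 is 4 (since 2·4 = 8 = 1·7 + 1), so t ≡ 4·5 = 20 ≡ 6 (mod 7).
    Then x = 13 + 16·6 = 109, valid modulo lcm(16, 7) = 112: x ≡ 109 (mod 112).
  Combine with x ≡ 8 (mod 13); new modulus lcm = 1456.
    Write x = 109 + 112·t and substitute into x ≡ 8 (mod 13): 112·t ≡ 8 − 109 = -101 (mod 13).
    Reduce coefficients mod 13: 8·t ≡ 3 (mod 13).
    The inverse of 8 mod 13 is 5 (since 8·5 = 40 = 3·13 + 1), so t ≡ 5·3 = 15 ≡ 2 (mod 13).
    Then x = 109 + 112·2 = 333, valid modulo lcm(112, 13) = 1456: x ≡ 333 (mod 1456).
  Combine with x ≡ 1 (mod 5); new modulus lcm = 7280.
    Write x = 333 + 1456·t and substitute into x ≡ 1 (mod 5): 1456·t ≡ 1 − 333 = -332 (mod 5).
    Reduce coefficients mod 5: 1·t ≡ 3 (mod 5).
    So t ≡ 3 (mod 5).
    Then x = 333 + 1456·3 = 4701, valid modulo lcm(1456, 5) = 7280: x ≡ 4701 (mod 7280).
Verify against each original: 4701 mod 16 = 13, 4701 mod 7 = 4, 4701 mod 13 = 8, 4701 mod 5 = 1.

x ≡ 4701 (mod 7280).


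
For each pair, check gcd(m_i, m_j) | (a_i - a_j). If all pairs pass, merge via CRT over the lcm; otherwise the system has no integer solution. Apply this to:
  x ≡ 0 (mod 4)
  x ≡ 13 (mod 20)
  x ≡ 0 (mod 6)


Moduli 4, 20, 6 are not pairwise coprime, so CRT works modulo lcm(m_i) when all pairwise compatibility conditions hold.
Pairwise compatibility: gcd(m_i, m_j) must divide a_i - a_j for every pair.
Merge one congruence at a time:
  Start: x ≡ 0 (mod 4).
  Combine with x ≡ 13 (mod 20): gcd(4, 20) = 4, and 13 - 0 = 13 is NOT divisible by 4.
    ⇒ system is inconsistent (no integer solution).

No solution (the system is inconsistent).


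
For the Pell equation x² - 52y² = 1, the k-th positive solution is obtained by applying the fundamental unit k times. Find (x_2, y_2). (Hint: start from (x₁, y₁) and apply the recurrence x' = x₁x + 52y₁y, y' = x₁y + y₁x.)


Step 1: Find the fundamental solution (x₁, y₁) of x² - 52y² = 1.
  Expand √52 as a continued fraction. a₀ = ⌊√52⌋ = 7; iterate m_{k+1} = d_k·a_k − m_k, d_{k+1} = (52 − m_{k+1}²)/d_k, a_{k+1} = ⌊(a₀ + m_{k+1})/d_{k+1}⌋ (starting m₀ = 0, d₀ = 1), with convergents p_k = a_k·p_{k-1} + p_{k-2}, q_k = a_k·q_{k-1} + q_{k-2} (p₋₁ = 1, q₋₁ = 0):
  k = 0: a₀ = 7; p₀/q₀ = 7/1; p₀² − 52·q₀² = 49 − 52 = -3.
  k = 1: m = 7, d = 3, a = ⌊(7 + 7)/3⌋ = 4; p/q = (4·7 + 1)/(4·1 + 0) = 29/4; p² − 52·q² = 841 − 832 = 9.
  k = 2: m = 5, d = 9, a = ⌊(7 + 5)/9⌋ = 1; p/q = (1·29 + 7)/(1·4 + 1) = 36/5; p² − 52·q² = 1296 − 1300 = -4.
  k = 3: m = 4, d = 4, a = ⌊(7 + 4)/4⌋ = 2; p/q = (2·36 + 29)/(2·5 + 4) = 101/14; p² − 52·q² = 10201 − 10192 = 9.
  k = 4: m = 4, d = 9, a = ⌊(7 + 4)/9⌋ = 1; p/q = (1·101 + 36)/(1·14 + 5) = 137/19; p² − 52·q² = 18769 − 18772 = -3.
  k = 5: m = 5, d = 3, a = ⌊(7 + 5)/3⌋ = 4; p/q = (4·137 + 101)/(4·19 + 14) = 649/90; p² − 52·q² = 421201 − 421200 = 1.
  The first convergent with p² − 52·q² = 1 gives the fundamental solution (x₁, y₁) = (649, 90).
Step 2: Apply the recurrence (x_{n+1}, y_{n+1}) = (x₁x_n + 52y₁y_n, x₁y_n + y₁x_n) repeatedly.
  From (x_1, y_1) = (649, 90): x_2 = 649·649 + 52·90·90 = 842401; y_2 = 649·90 + 90·649 = 116820.
Step 3: Verify x_2² - 52·y_2² = 709639444801 - 709639444800 = 1 (should be 1). ✓

(x_1, y_1) = (649, 90); (x_2, y_2) = (842401, 116820).


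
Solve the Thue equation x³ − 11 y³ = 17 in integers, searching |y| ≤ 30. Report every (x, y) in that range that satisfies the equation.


The equation is x³ - 11y³ = 17. For fixed y, x³ = 11·y³ + 17, so a solution requires the RHS to be a perfect cube.
Strategy: iterate y from -30 to 30, compute RHS = 11·y³ + 17, and check whether it is a (positive or negative) perfect cube.
Check small values of y:
  y = 0: RHS = 17 is not a perfect cube.
  y = 1: RHS = 28 is not a perfect cube.
  y = -1: RHS = 6 is not a perfect cube.
  y = 2: RHS = 105 is not a perfect cube.
  y = -2: RHS = -71 is not a perfect cube.
  y = 3: RHS = 314 is not a perfect cube.
  y = -3: RHS = -280 is not a perfect cube.
Continuing the search up to |y| = 30 finds no solutions either.
No (x, y) in the scanned range satisfies the equation.

No integer solutions with |y| ≤ 30.


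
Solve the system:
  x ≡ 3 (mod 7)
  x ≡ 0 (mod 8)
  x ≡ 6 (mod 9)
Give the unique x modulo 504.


Moduli 7, 8, 9 are pairwise coprime; by CRT there is a unique solution modulo M = 7 · 8 · 9 = 504.
Solve pairwise, accumulating the modulus:
  Start with x ≡ 3 (mod 7).
  Combine with x ≡ 0 (mod 8): since gcd(7, 8) = 1, we get a unique residue mod 56.
    Write x = 3 + 7·t and substitute into x ≡ 0 (mod 8): 7·t ≡ 0 − 3 = -3 (mod 8).
    Reduce coefficients mod 8: 7·t ≡ 5 (mod 8).
    The inverse of 7 mod 8 is 7 (since 7·7 = 49 = 6·8 + 1), so t ≡ 7·5 = 35 ≡ 3 (mod 8).
    Then x = 3 + 7·3 = 24, valid modulo lcm(7, 8) = 56: x ≡ 24 (mod 56).
  Combine with x ≡ 6 (mod 9): since gcd(56, 9) = 1, we get a unique residue mod 504.
    Write x = 24 + 56·t and substitute into x ≡ 6 (mod 9): 56·t ≡ 6 − 24 = -18 (mod 9).
    Reduce coefficients mod 9: 2·t ≡ 0 (mod 9).
    The inverse of 2 mod 9 is 5 (since 2·5 = 10 = 1·9 + 1), so t ≡ 5·0 = 0 ≡ 0 (mod 9).
    Then x = 24 + 56·0 = 24, valid modulo lcm(56, 9) = 504: x ≡ 24 (mod 504).
Verify: 24 mod 7 = 3 ✓, 24 mod 8 = 0 ✓, 24 mod 9 = 6 ✓.

x ≡ 24 (mod 504).


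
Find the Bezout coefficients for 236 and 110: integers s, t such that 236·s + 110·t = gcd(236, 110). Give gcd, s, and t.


Euclidean algorithm on (236, 110) — divide until remainder is 0:
  236 = 2 · 110 + 16
  110 = 6 · 16 + 14
  16 = 1 · 14 + 2
  14 = 7 · 2 + 0
gcd(236, 110) = 2.
Track Bezout coefficients alongside the remainders: start with r₀ = 236 = a·1 + b·0 (s = 1, t = 0) and r₁ = 110 = a·0 + b·1 (s = 0, t = 1); each new remainder r_{k+1} = r_{k-1} − q_k·r_k inherits s_{k+1} = s_{k-1} − q_k·s_k, t_{k+1} = t_{k-1} − q_k·t_k, so r_k = a·s_k + b·t_k at every step:
  q = 2: r = 16, s = 1 − 2·0 = 1, t = 0 − 2·1 = -2  (check: 236·1 + 110·(-2) = 16)
  q = 6: r = 14, s = 0 − 6·1 = -6, t = 1 − 6·(-2) = 13  (check: 236·(-6) + 110·13 = 14)
  q = 1: r = 2, s = 1 − 1·(-6) = 7, t = -2 − 1·13 = -15  (check: 236·7 + 110·(-15) = 2)
The row with r = 2 (the gcd) gives the Bezout coefficients s = 7, t = -15.
Result: 236 · (7) + 110 · (-15) = 2.

gcd(236, 110) = 2; s = 7, t = -15 (check: 236·7 + 110·(-15) = 2).
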